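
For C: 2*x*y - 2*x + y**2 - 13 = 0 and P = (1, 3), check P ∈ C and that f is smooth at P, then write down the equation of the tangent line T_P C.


Tangent line at P: 4*x + 8*y - 28 = 0.

Step 1: f(1, 3) = 0, so P lies on C.
Step 2: partial derivatives
  f_x(x, y) = 2*y - 2, f_y(x, y) = 2*x + 2*y.
  f_x(P) = 4, f_y(P) = 8 (gradient nonzero, so P is smooth).
Step 3: tangent line at P: 4·(x − 1) + 8·(y − 3) = 0.
Expanding: 4*x + 8*y - 28 = 0.


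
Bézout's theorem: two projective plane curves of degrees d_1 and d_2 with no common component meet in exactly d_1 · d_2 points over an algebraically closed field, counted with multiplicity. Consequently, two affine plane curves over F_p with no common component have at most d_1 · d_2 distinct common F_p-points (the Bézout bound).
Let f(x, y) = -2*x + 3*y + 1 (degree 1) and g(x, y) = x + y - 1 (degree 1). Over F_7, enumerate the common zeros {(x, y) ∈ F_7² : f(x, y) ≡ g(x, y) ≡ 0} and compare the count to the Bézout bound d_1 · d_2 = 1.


Common zeros: {(5, 3)}; count = 1; Bézout bound = 1.

deg(f) = 1, deg(g) = 1, so Bézout bound = 1.
Scan x ∈ F_7. For each x, list the y ∈ F_7 with f(x, y) ≡ 0 and those with g(x, y) ≡ 0 (mod 7); the common zeros in that column are the intersection.
  x = 0: f ≡ 0 at y ∈ {2}; g ≡ 0 at y ∈ {1}; common: ∅.
  x = 1: f ≡ 0 at y ∈ {5}; g ≡ 0 at y ∈ {0}; common: ∅.
  x = 2: f ≡ 0 at y ∈ {1}; g ≡ 0 at y ∈ {6}; common: ∅.
  x = 3: f ≡ 0 at y ∈ {4}; g ≡ 0 at y ∈ {5}; common: ∅.
  x = 4: f ≡ 0 at y ∈ {0}; g ≡ 0 at y ∈ {4}; common: ∅.
  x = 5: f ≡ 0 at y ∈ {3}; g ≡ 0 at y ∈ {3}; common: {3}.
  x = 6: f ≡ 0 at y ∈ {6}; g ≡ 0 at y ∈ {2}; common: ∅.
Collecting: common zeros = {(5, 3)}, so the count is 1.
Comparison with the Bézout bound: 1 ≤ 1 = deg(f)·deg(g), as expected for curves with no common component (the bound is attained).


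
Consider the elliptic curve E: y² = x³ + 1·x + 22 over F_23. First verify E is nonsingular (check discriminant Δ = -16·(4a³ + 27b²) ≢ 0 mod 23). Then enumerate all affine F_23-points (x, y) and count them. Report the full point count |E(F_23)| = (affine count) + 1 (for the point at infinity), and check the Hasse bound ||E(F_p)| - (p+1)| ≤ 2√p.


Affine points = {(1, 1), (1, 22), (2, 3), (2, 20), (3, 11), (3, 12), (7, 2), (7, 21), (8, 6), (8, 17), (9, 1), (9, 22), (13, 1), (13, 22), (15, 10), (15, 13), (19, 0), (21, 9), (21, 14)}; affine count = 19; |E(F_23)| = 20.

Discriminant check: Δ ∝ 4a³ + 27b² = 4·1³ + 27·22² = 4·1 + 27·484 ≡ 8 (mod 23). Nonzero ⇒ E is nonsingular.
For each x ∈ F_23, compute rhs = x³ + 1·x + 22 mod 23, then count y ∈ F_23 with y² ≡ rhs.
  x = 0: rhs = 22, matching y values: none (0 points).
  x = 1: rhs = 1, matching y values: 1, 22 (2 points).
  x = 2: rhs = 9, matching y values: 3, 20 (2 points).
  x = 3: rhs = 6, matching y values: 11, 12 (2 points).
  x = 4: rhs = 21, matching y values: none (0 points).
  x = 5: rhs = 14, matching y values: none (0 points).
  x = 6: rhs = 14, matching y values: none (0 points).
  x = 7: rhs = 4, matching y values: 2, 21 (2 points).
  x = 8: rhs = 13, matching y values: 6, 17 (2 points).
  x = 9: rhs = 1, matching y values: 1, 22 (2 points).
  x = 10: rhs = 20, matching y values: none (0 points).
  x = 11: rhs = 7, matching y values: none (0 points).
  x = 12: rhs = 14, matching y values: none (0 points).
  x = 13: rhs = 1, matching y values: 1, 22 (2 points).
  x = 14: rhs = 20, matching y values: none (0 points).
  x = 15: rhs = 8, matching y values: 10, 13 (2 points).
  x = 16: rhs = 17, matching y values: none (0 points).
  x = 17: rhs = 7, matching y values: none (0 points).
  x = 18: rhs = 7, matching y values: none (0 points).
  x = 19: rhs = 0, matching y values: 0 (1 points).
  x = 20: rhs = 15, matching y values: none (0 points).
  x = 21: rhs = 12, matching y values: 9, 14 (2 points).
  x = 22: rhs = 20, matching y values: none (0 points).
Total affine count: 19.
Full point count |E(F_23)| = 19 + 1 = 20.
Hasse bound: |20 − (23+1)| = |-4| = 4 ≤ 2√23 ≈ 9.5917 ✓.


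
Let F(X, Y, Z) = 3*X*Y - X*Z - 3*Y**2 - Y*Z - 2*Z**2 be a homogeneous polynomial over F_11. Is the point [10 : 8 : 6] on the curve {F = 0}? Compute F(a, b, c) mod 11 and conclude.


F(10,8,6) ≡ 0 (mod 11); P is on the curve.

Evaluate F(10, 8, 6) term-by-term (mod 11).
  3*X*Y ↦ 3·10·8·1 = 240
  -X*Z ↦ -1·10·1·6 = -60
  -3*Y**2 ↦ -3·1·64·1 = -192
  -Y*Z ↦ -1·1·8·6 = -48
  -2*Z**2 ↦ -2·1·1·36 = -72
Sum: F(10, 8, 6) = (240) + (-60) + (-192) + (-48) + (-72) = -132.
Reducing mod 11: -132 ≡ 0 (mod 11).
Since F(a, b, c) ≡ 0 (mod 11), P lies on the curve.


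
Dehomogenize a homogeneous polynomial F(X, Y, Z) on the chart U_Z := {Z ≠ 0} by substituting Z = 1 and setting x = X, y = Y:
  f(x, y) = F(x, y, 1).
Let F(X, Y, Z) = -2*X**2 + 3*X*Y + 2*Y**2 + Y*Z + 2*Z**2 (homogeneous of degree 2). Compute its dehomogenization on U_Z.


f(x, y) = -2*x**2 + 3*x*y + 2*y**2 + y + 2

On U_Z we set Z = 1. Each monomial c·X^i·Y^j·Z^k in F becomes c·x^i·y^j·1^k = c·x^i·y^j.
Substituting Z = 1: F(X, Y, 1) = -2*x**2 + 3*x*y + 2*y**2 + y + 2.
Note: deg(f) ≤ deg(F) = 2; strict inequality happens when F is divisible by Z (lost terms).


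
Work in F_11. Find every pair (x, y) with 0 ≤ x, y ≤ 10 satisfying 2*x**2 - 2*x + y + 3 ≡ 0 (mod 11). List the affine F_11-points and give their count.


Affine F_11-points: {(0, 8), (1, 8), (2, 4), (3, 7), (4, 6), (5, 1), (6, 3), (7, 1), (8, 6), (9, 7), (10, 4)}; count = 11.

For each of the 121 pairs (x, y) ∈ F_11², evaluate f(x, y) mod 11. Record the zeros.
  x = 0: [0↦3, 1↦4, 2↦5, 3↦6, 4↦7, 5↦8, 6↦9, 7↦10, 8↦0, 9↦1, 10↦2]  zeros at y ∈ {8}
  x = 1: [0↦3, 1↦4, 2↦5, 3↦6, 4↦7, 5↦8, 6↦9, 7↦10, 8↦0, 9↦1, 10↦2]  zeros at y ∈ {8}
  x = 2: [0↦7, 1↦8, 2↦9, 3↦10, 4↦0, 5↦1, 6↦2, 7↦3, 8↦4, 9↦5, 10↦6]  zeros at y ∈ {4}
  x = 3: [0↦4, 1↦5, 2↦6, 3↦7, 4↦8, 5↦9, 6↦10, 7↦0, 8↦1, 9↦2, 10↦3]  zeros at y ∈ {7}
  x = 4: [0↦5, 1↦6, 2↦7, 3↦8, 4↦9, 5↦10, 6↦0, 7↦1, 8↦2, 9↦3, 10↦4]  zeros at y ∈ {6}
  x = 5: [0↦10, 1↦0, 2↦1, 3↦2, 4↦3, 5↦4, 6↦5, 7↦6, 8↦7, 9↦8, 10↦9]  zeros at y ∈ {1}
  x = 6: [0↦8, 1↦9, 2↦10, 3↦0, 4↦1, 5↦2, 6↦3, 7↦4, 8↦5, 9↦6, 10↦7]  zeros at y ∈ {3}
  x = 7: [0↦10, 1↦0, 2↦1, 3↦2, 4↦3, 5↦4, 6↦5, 7↦6, 8↦7, 9↦8, 10↦9]  zeros at y ∈ {1}
  x = 8: [0↦5, 1↦6, 2↦7, 3↦8, 4↦9, 5↦10, 6↦0, 7↦1, 8↦2, 9↦3, 10↦4]  zeros at y ∈ {6}
  x = 9: [0↦4, 1↦5, 2↦6, 3↦7, 4↦8, 5↦9, 6↦10, 7↦0, 8↦1, 9↦2, 10↦3]  zeros at y ∈ {7}
  x = 10: [0↦7, 1↦8, 2↦9, 3↦10, 4↦0, 5↦1, 6↦2, 7↦3, 8↦4, 9↦5, 10↦6]  zeros at y ∈ {4}
Collecting zeros: affine points = {(0, 8), (1, 8), (2, 4), (3, 7), (4, 6), (5, 1), (6, 3), (7, 1), (8, 6), (9, 7), (10, 4)}.
Total count |C(F_11)_aff| = 11.


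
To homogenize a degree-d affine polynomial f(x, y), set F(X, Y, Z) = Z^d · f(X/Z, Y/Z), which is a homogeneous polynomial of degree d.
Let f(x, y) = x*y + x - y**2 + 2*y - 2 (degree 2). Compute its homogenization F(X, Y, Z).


F(X, Y, Z) = X*Y + X*Z - Y**2 + 2*Y*Z - 2*Z**2

deg(f) = 2.
Substitute x = X/Z, y = Y/Z into f, then multiply by Z^2.
  monomial 1·x^1·y^1 ↦ 1·X^1·Y^1·Z^0.
  monomial 1·x^1·y^0 ↦ 1·X^1·Y^0·Z^1.
  monomial -1·x^0·y^2 ↦ -1·X^0·Y^2·Z^0.
  monomial 2·x^0·y^1 ↦ 2·X^0·Y^1·Z^1.
  monomial -2·x^0·y^0 ↦ -2·X^0·Y^0·Z^2.
Collecting: F(X, Y, Z) = X*Y + X*Z - Y**2 + 2*Y*Z - 2*Z**2.


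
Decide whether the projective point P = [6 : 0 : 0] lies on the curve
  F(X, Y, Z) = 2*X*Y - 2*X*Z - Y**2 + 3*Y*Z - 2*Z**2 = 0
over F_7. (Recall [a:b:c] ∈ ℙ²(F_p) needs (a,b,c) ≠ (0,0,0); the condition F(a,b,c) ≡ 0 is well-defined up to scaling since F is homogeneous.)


F(6,0,0) ≡ 0 (mod 7); P is on the curve.

Evaluate F(6, 0, 0) term-by-term (mod 7).
  2*X*Y ↦ 2·6·0·1 = 0
  -2*X*Z ↦ -2·6·1·0 = 0
  -Y**2 ↦ -1·1·0·1 = 0
  3*Y*Z ↦ 3·1·0·0 = 0
  -2*Z**2 ↦ -2·1·1·0 = 0
Sum: F(6, 0, 0) = (0) + (0) + (0) + (0) + (0) = 0.
Reducing mod 7: 0 ≡ 0 (mod 7).
Since F(a, b, c) ≡ 0 (mod 7), P lies on the curve.


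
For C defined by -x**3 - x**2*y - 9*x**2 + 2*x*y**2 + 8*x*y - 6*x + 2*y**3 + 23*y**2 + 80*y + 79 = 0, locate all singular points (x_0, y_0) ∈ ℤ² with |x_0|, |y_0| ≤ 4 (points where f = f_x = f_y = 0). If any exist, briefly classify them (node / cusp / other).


Singular points: {(-2, -3)}; classification: cusp.

Compute partial derivatives:
  f_x = -3*x**2 - 2*x*y - 18*x + 2*y**2 + 8*y - 6.
  f_y = -x**2 + 4*x*y + 8*x + 6*y**2 + 46*y + 80.
Scan x_0 ∈ {−4, ..., 4}. For each x_0, f_y(x_0, y) is a polynomial in y; find its integer roots y ∈ {−4, ..., 4}, then test f_x and f at those candidates.
  x = -4: f_y(-4, y) = 6*y**2 + 30*y + 32; no integer root y with |y| ≤ 4.
  x = -3: f_y(-3, y) = 6*y**2 + 34*y + 47; no integer root y with |y| ≤ 4.
  x = -2: f_y(-2, y) = 6*y**2 + 38*y + 60; vanishes at y ∈ {-3}. (-2, -3): f_x = 0, f = 0 — SINGULAR.
  x = -1: f_y(-1, y) = 6*y**2 + 42*y + 71; no integer root y with |y| ≤ 4.
  x = 0: f_y(0, y) = 6*y**2 + 46*y + 80; no integer root y with |y| ≤ 4.
  x = 1: f_y(1, y) = 6*y**2 + 50*y + 87; no integer root y with |y| ≤ 4.
  x = 2: f_y(2, y) = 6*y**2 + 54*y + 92; no integer root y with |y| ≤ 4.
  x = 3: f_y(3, y) = 6*y**2 + 58*y + 95; no integer root y with |y| ≤ 4.
  x = 4: f_y(4, y) = 6*y**2 + 62*y + 96; no integer root y with |y| ≤ 4.
Only singular point on the grid: (-2, -3).
Classify: substitute x = -2 + u, y = -3 + v and expand: f = -u**3 - u**2*v + 2*u*v**2 + 2*v**3 + v**2.
No constant or linear terms (consistent with a singular point). Quadratic part: v**2. Cubic part: -u**3 - u**2*v + 2*u*v**2 + 2*v**3.
The quadratic part v**2 is a perfect square, so there is a single (double) tangent line v = 0, i.e. y = -3. Restricting the cubic part to that line (v = 0) leaves -u**3 ≠ 0, so f is not divisible by v and the branch is v² ≈ u**3 to lowest order — this is a cusp.
Classification: cusp.


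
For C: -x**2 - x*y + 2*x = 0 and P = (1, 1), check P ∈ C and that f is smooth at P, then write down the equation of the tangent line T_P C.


Tangent line at P: -x - y + 2 = 0.

Step 1: f(1, 1) = 0, so P lies on C.
Step 2: partial derivatives
  f_x(x, y) = -2*x - y + 2, f_y(x, y) = -x.
  f_x(P) = -1, f_y(P) = -1 (gradient nonzero, so P is smooth).
Step 3: tangent line at P: -1·(x − 1) + -1·(y − 1) = 0.
Expanding: -x - y + 2 = 0.


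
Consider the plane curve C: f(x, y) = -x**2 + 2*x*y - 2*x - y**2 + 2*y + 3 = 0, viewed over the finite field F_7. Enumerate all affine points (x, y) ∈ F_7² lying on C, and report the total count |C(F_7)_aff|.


Affine F_7-points: {(0, 3), (0, 6), (1, 0), (1, 4), (2, 1), (2, 5), (3, 2), (3, 6), (4, 0), (4, 3), (5, 1), (5, 4), (6, 2), (6, 5)}; count = 14.

For each of the 49 pairs (x, y) ∈ F_7², evaluate f(x, y) mod 7. Record the zeros.
  x = 0: [0↦3, 1↦4, 2↦3, 3↦0, 4↦2, 5↦2, 6↦0]  zeros at y ∈ {3, 6}
  x = 1: [0↦0, 1↦3, 2↦4, 3↦3, 4↦0, 5↦2, 6↦2]  zeros at y ∈ {0, 4}
  x = 2: [0↦2, 1↦0, 2↦3, 3↦4, 4↦3, 5↦0, 6↦2]  zeros at y ∈ {1, 5}
  x = 3: [0↦2, 1↦2, 2↦0, 3↦3, 4↦4, 5↦3, 6↦0]  zeros at y ∈ {2, 6}
  x = 4: [0↦0, 1↦2, 2↦2, 3↦0, 4↦3, 5↦4, 6↦3]  zeros at y ∈ {0, 3}
  x = 5: [0↦3, 1↦0, 2↦2, 3↦2, 4↦0, 5↦3, 6↦4]  zeros at y ∈ {1, 4}
  x = 6: [0↦4, 1↦3, 2↦0, 3↦2, 4↦2, 5↦0, 6↦3]  zeros at y ∈ {2, 5}
Collecting zeros: affine points = {(0, 3), (0, 6), (1, 0), (1, 4), (2, 1), (2, 5), (3, 2), (3, 6), (4, 0), (4, 3), (5, 1), (5, 4), (6, 2), (6, 5)}.
Total count |C(F_7)_aff| = 14.


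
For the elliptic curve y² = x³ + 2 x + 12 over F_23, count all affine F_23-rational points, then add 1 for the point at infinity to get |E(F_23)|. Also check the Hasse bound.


Affine points = {(0, 9), (0, 14), (2, 1), (2, 22), (5, 3), (5, 20), (7, 1), (7, 22), (9, 0), (11, 10), (11, 13), (12, 4), (12, 19), (13, 2), (13, 21), (14, 1), (14, 22), (15, 6), (15, 17), (16, 0), (19, 3), (19, 20), (20, 5), (20, 18), (21, 0), (22, 3), (22, 20)}; affine count = 27; |E(F_23)| = 28.

Discriminant check: Δ ∝ 4a³ + 27b² = 4·2³ + 27·12² = 4·8 + 27·144 ≡ 10 (mod 23). Nonzero ⇒ E is nonsingular.
For each x ∈ F_23, compute rhs = x³ + 2·x + 12 mod 23, then count y ∈ F_23 with y² ≡ rhs.
  x = 0: rhs = 12, matching y values: 9, 14 (2 points).
  x = 1: rhs = 15, matching y values: none (0 points).
  x = 2: rhs = 1, matching y values: 1, 22 (2 points).
  x = 3: rhs = 22, matching y values: none (0 points).
  x = 4: rhs = 15, matching y values: none (0 points).
  x = 5: rhs = 9, matching y values: 3, 20 (2 points).
  x = 6: rhs = 10, matching y values: none (0 points).
  x = 7: rhs = 1, matching y values: 1, 22 (2 points).
  x = 8: rhs = 11, matching y values: none (0 points).
  x = 9: rhs = 0, matching y values: 0 (1 points).
  x = 10: rhs = 20, matching y values: none (0 points).
  x = 11: rhs = 8, matching y values: 10, 13 (2 points).
  x = 12: rhs = 16, matching y values: 4, 19 (2 points).
  x = 13: rhs = 4, matching y values: 2, 21 (2 points).
  x = 14: rhs = 1, matching y values: 1, 22 (2 points).
  x = 15: rhs = 13, matching y values: 6, 17 (2 points).
  x = 16: rhs = 0, matching y values: 0 (1 points).
  x = 17: rhs = 14, matching y values: none (0 points).
  x = 18: rhs = 15, matching y values: none (0 points).
  x = 19: rhs = 9, matching y values: 3, 20 (2 points).
  x = 20: rhs = 2, matching y values: 5, 18 (2 points).
  x = 21: rhs = 0, matching y values: 0 (1 points).
  x = 22: rhs = 9, matching y values: 3, 20 (2 points).
Total affine count: 27.
Full point count |E(F_23)| = 27 + 1 = 28.
Hasse bound: |28 − (23+1)| = |4| = 4 ≤ 2√23 ≈ 9.5917 ✓.


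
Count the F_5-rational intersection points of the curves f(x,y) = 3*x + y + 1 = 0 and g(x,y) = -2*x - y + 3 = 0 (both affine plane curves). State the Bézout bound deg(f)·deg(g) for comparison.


Common zeros: {(1, 1)}; count = 1; Bézout bound = 1.

deg(f) = 1, deg(g) = 1, so Bézout bound = 1.
Scan x ∈ F_5. For each x, list the y ∈ F_5 with f(x, y) ≡ 0 and those with g(x, y) ≡ 0 (mod 5); the common zeros in that column are the intersection.
  x = 0: f ≡ 0 at y ∈ {4}; g ≡ 0 at y ∈ {3}; common: ∅.
  x = 1: f ≡ 0 at y ∈ {1}; g ≡ 0 at y ∈ {1}; common: {1}.
  x = 2: f ≡ 0 at y ∈ {3}; g ≡ 0 at y ∈ {4}; common: ∅.
  x = 3: f ≡ 0 at y ∈ {0}; g ≡ 0 at y ∈ {2}; common: ∅.
  x = 4: f ≡ 0 at y ∈ {2}; g ≡ 0 at y ∈ {0}; common: ∅.
Collecting: common zeros = {(1, 1)}, so the count is 1.
Comparison with the Bézout bound: 1 ≤ 1 = deg(f)·deg(g), as expected for curves with no common component (the bound is attained).


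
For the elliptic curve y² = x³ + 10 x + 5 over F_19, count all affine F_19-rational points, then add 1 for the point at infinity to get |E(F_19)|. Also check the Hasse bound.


Affine points = {(0, 9), (0, 10), (1, 4), (1, 15), (3, 9), (3, 10), (5, 3), (5, 16), (7, 0), (9, 8), (9, 11), (14, 1), (14, 18), (16, 9), (16, 10)}; affine count = 15; |E(F_19)| = 16.

Discriminant check: Δ ∝ 4a³ + 27b² = 4·10³ + 27·5² = 4·1000 + 27·25 ≡ 1 (mod 19). Nonzero ⇒ E is nonsingular.
For each x ∈ F_19, compute rhs = x³ + 10·x + 5 mod 19, then count y ∈ F_19 with y² ≡ rhs.
  x = 0: rhs = 5, matching y values: 9, 10 (2 points).
  x = 1: rhs = 16, matching y values: 4, 15 (2 points).
  x = 2: rhs = 14, matching y values: none (0 points).
  x = 3: rhs = 5, matching y values: 9, 10 (2 points).
  x = 4: rhs = 14, matching y values: none (0 points).
  x = 5: rhs = 9, matching y values: 3, 16 (2 points).
  x = 6: rhs = 15, matching y values: none (0 points).
  x = 7: rhs = 0, matching y values: 0 (1 points).
  x = 8: rhs = 8, matching y values: none (0 points).
  x = 9: rhs = 7, matching y values: 8, 11 (2 points).
  x = 10: rhs = 3, matching y values: none (0 points).
  x = 11: rhs = 2, matching y values: none (0 points).
  x = 12: rhs = 10, matching y values: none (0 points).
  x = 13: rhs = 14, matching y values: none (0 points).
  x = 14: rhs = 1, matching y values: 1, 18 (2 points).
  x = 15: rhs = 15, matching y values: none (0 points).
  x = 16: rhs = 5, matching y values: 9, 10 (2 points).
  x = 17: rhs = 15, matching y values: none (0 points).
  x = 18: rhs = 13, matching y values: none (0 points).
Total affine count: 15.
Full point count |E(F_19)| = 15 + 1 = 16.
Hasse bound: |16 − (19+1)| = |-4| = 4 ≤ 2√19 ≈ 8.7178 ✓.


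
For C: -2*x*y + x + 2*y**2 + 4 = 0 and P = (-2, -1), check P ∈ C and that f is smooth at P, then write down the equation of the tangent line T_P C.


Tangent line at P: 3*x + 6 = 0.

Step 1: f(-2, -1) = 0, so P lies on C.
Step 2: partial derivatives
  f_x(x, y) = 1 - 2*y, f_y(x, y) = -2*x + 4*y.
  f_x(P) = 3, f_y(P) = 0 (gradient nonzero, so P is smooth).
Step 3: tangent line at P: 3·(x − -2) + 0·(y − -1) = 0.
Expanding: 3*x + 6 = 0.


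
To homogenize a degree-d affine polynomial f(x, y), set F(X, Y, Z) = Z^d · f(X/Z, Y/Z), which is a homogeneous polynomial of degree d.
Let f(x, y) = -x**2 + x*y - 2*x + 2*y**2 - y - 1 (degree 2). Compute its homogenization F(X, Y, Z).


F(X, Y, Z) = -X**2 + X*Y - 2*X*Z + 2*Y**2 - Y*Z - Z**2

deg(f) = 2.
Substitute x = X/Z, y = Y/Z into f, then multiply by Z^2.
  monomial -1·x^2·y^0 ↦ -1·X^2·Y^0·Z^0.
  monomial 1·x^1·y^1 ↦ 1·X^1·Y^1·Z^0.
  monomial -2·x^1·y^0 ↦ -2·X^1·Y^0·Z^1.
  monomial 2·x^0·y^2 ↦ 2·X^0·Y^2·Z^0.
  monomial -1·x^0·y^1 ↦ -1·X^0·Y^1·Z^1.
  monomial -1·x^0·y^0 ↦ -1·X^0·Y^0·Z^2.
Collecting: F(X, Y, Z) = -X**2 + X*Y - 2*X*Z + 2*Y**2 - Y*Z - Z**2.


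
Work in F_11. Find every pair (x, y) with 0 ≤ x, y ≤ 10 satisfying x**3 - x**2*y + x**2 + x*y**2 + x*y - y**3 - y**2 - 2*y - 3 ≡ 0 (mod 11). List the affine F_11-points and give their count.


Affine F_11-points: {(1, 9), (2, 4), (3, 0), (3, 3), (3, 10), (4, 0), (5, 7), (6, 9), (7, 10), (10, 5), (10, 10)}; count = 11.

For each of the 121 pairs (x, y) ∈ F_11², evaluate f(x, y) mod 11. Record the zeros.
  x = 0: [0↦8, 1↦4, 2↦3, 3↦10, 4↦8, 5↦2, 6↦8, 7↦9, 8↦10, 9↦5, 10↦10]  zeros at y ∈ ∅
  x = 1: [0↦10, 1↦7, 2↦9, 3↦10, 4↦4, 5↦7, 6↦2, 7↦5, 8↦10, 9↦0, 10↦2]  zeros at y ∈ {9}
  x = 2: [0↦9, 1↦5, 2↦8, 3↦1, 4↦0, 5↦10, 6↦3, 7↦6, 8↦2, 9↦7, 10↦4]  zeros at y ∈ {4}
  x = 3: [0↦0, 1↦4, 2↦6, 3↦0, 4↦2, 5↦6, 6↦6, 7↦7, 8↦3, 9↦10, 10↦0]  zeros at y ∈ {0, 3, 10}
  x = 4: [0↦0, 1↦10, 2↦9, 3↦2, 4↦5, 5↦1, 6↦6, 7↦3, 8↦8, 9↦4, 10↦7]  zeros at y ∈ {0}
  x = 5: [0↦4, 1↦7, 2↦1, 3↦2, 4↦4, 5↦1, 6↦9, 7↦0, 8↦1, 9↦6, 10↦9]  zeros at y ∈ {7}
  x = 6: [0↦7, 1↦1, 2↦10, 3↦6, 4↦5, 5↦1, 6↦10, 7↦4, 8↦10, 9↦0, 10↦1]  zeros at y ∈ {9}
  x = 7: [0↦4, 1↦9, 2↦9, 3↦9, 4↦3, 5↦7, 6↦4, 7↦10, 8↦8, 9↦3, 10↦0]  zeros at y ∈ {10}
  x = 8: [0↦1, 1↦4, 2↦4, 3↦6, 4↦4, 5↦3, 6↦8, 7↦2, 8↦1, 9↦10, 10↦1]  zeros at y ∈ ∅
  x = 9: [0↦4, 1↦3, 2↦1, 3↦3, 4↦3, 5↦6, 6↦6, 7↦8, 8↦6, 9↦5, 10↦10]  zeros at y ∈ ∅
  x = 10: [0↦8, 1↦1, 2↦6, 3↦6, 4↦6, 5↦0, 6↦4, 7↦1, 8↦7, 9↦5, 10↦0]  zeros at y ∈ {5, 10}
Collecting zeros: affine points = {(1, 9), (2, 4), (3, 0), (3, 3), (3, 10), (4, 0), (5, 7), (6, 9), (7, 10), (10, 5), (10, 10)}.
Total count |C(F_11)_aff| = 11.


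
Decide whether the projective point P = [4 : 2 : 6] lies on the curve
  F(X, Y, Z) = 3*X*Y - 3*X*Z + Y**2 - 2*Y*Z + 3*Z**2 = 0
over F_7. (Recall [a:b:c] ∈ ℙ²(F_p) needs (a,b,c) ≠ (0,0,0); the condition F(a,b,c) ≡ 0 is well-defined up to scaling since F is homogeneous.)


F(4,2,6) ≡ 5 (mod 7); P is NOT on the curve.

Evaluate F(4, 2, 6) term-by-term (mod 7).
  3*X*Y ↦ 3·4·2·1 = 24
  -3*X*Z ↦ -3·4·1·6 = -72
  Y**2 ↦ 1·1·4·1 = 4
  -2*Y*Z ↦ -2·1·2·6 = -24
  3*Z**2 ↦ 3·1·1·36 = 108
Sum: F(4, 2, 6) = (24) + (-72) + (4) + (-24) + (108) = 40.
Reducing mod 7: 40 ≡ 5 (mod 7).
Since F(a, b, c) ≡ 5 ≠ 0 (mod 7), P does NOT lie on the curve.


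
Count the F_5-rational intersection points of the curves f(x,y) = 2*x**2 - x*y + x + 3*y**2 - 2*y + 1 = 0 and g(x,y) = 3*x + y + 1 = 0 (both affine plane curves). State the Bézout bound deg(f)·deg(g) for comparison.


Common zeros: ∅; count = 0; Bézout bound = 2.

deg(f) = 2, deg(g) = 1, so Bézout bound = 2.
Scan x ∈ F_5. For each x, list the y ∈ F_5 with f(x, y) ≡ 0 and those with g(x, y) ≡ 0 (mod 5); the common zeros in that column are the intersection.
  x = 0: f ≡ 0 at y ∈ ∅; g ≡ 0 at y ∈ {4}; common: ∅.
  x = 1: f ≡ 0 at y ∈ {2, 4}; g ≡ 0 at y ∈ {1}; common: ∅.
  x = 2: f ≡ 0 at y ∈ {1, 2}; g ≡ 0 at y ∈ {3}; common: ∅.
  x = 3: f ≡ 0 at y ∈ {1, 4}; g ≡ 0 at y ∈ {0}; common: ∅.
  x = 4: f ≡ 0 at y ∈ ∅; g ≡ 0 at y ∈ {2}; common: ∅.
Collecting: common zeros = ∅, so the count is 0.
Comparison with the Bézout bound: 0 ≤ 2 = deg(f)·deg(g), as expected for curves with no common component (the affine F_5-count falls short of the bound because intersections may lie at infinity, over extension fields, or carry multiplicity).


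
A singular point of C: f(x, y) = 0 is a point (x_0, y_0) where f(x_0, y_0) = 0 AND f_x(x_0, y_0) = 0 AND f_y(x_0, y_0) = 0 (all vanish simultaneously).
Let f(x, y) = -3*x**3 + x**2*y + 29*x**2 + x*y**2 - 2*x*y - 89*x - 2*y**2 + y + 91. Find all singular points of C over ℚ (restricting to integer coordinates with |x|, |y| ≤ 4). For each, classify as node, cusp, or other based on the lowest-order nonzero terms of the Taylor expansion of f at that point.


Singular points: {(3, -2)}; classification: cusp.

Compute partial derivatives:
  f_x = -9*x**2 + 2*x*y + 58*x + y**2 - 2*y - 89.
  f_y = x**2 + 2*x*y - 2*x - 4*y + 1.
Scan x_0 ∈ {−4, ..., 4}. For each x_0, f_y(x_0, y) is a polynomial in y; find its integer roots y ∈ {−4, ..., 4}, then test f_x and f at those candidates.
  x = -4: f_y(-4, y) = 25 - 12*y; no integer root y with |y| ≤ 4.
  x = -3: f_y(-3, y) = 16 - 10*y; no integer root y with |y| ≤ 4.
  x = -2: f_y(-2, y) = 9 - 8*y; no integer root y with |y| ≤ 4.
  x = -1: f_y(-1, y) = 4 - 6*y; no integer root y with |y| ≤ 4.
  x = 0: f_y(0, y) = 1 - 4*y; no integer root y with |y| ≤ 4.
  x = 1: f_y(1, y) = -2*y; vanishes at y ∈ {0}. (1, 0): f_x = -40 ≠ 0.
  x = 2: f_y(2, y) = 1; no integer root y with |y| ≤ 4.
  x = 3: f_y(3, y) = 2*y + 4; vanishes at y ∈ {-2}. (3, -2): f_x = 0, f = 0 — SINGULAR.
  x = 4: f_y(4, y) = 4*y + 9; no integer root y with |y| ≤ 4.
Only singular point on the grid: (3, -2).
Classify: substitute x = 3 + u, y = -2 + v and expand: f = -3*u**3 + u**2*v + u*v**2 + v**2.
No constant or linear terms (consistent with a singular point). Quadratic part: v**2. Cubic part: -3*u**3 + u**2*v + u*v**2.
The quadratic part v**2 is a perfect square, so there is a single (double) tangent line v = 0, i.e. y = -2. Restricting the cubic part to that line (v = 0) leaves -3*u**3 ≠ 0, so f is not divisible by v and the branch is v² ≈ 3*u**3 to lowest order — this is a cusp.
Classification: cusp.


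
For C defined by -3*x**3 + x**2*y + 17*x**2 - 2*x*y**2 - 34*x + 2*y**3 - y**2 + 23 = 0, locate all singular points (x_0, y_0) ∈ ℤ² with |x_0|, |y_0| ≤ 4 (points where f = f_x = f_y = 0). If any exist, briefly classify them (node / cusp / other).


Singular points: {(2, 1)}; classification: cusp.

Compute partial derivatives:
  f_x = -9*x**2 + 2*x*y + 34*x - 2*y**2 - 34.
  f_y = x**2 - 4*x*y + 6*y**2 - 2*y.
Scan x_0 ∈ {−4, ..., 4}. For each x_0, f_y(x_0, y) is a polynomial in y; find its integer roots y ∈ {−4, ..., 4}, then test f_x and f at those candidates.
  x = -4: f_y(-4, y) = 6*y**2 + 14*y + 16; no integer root y with |y| ≤ 4.
  x = -3: f_y(-3, y) = 6*y**2 + 10*y + 9; no integer root y with |y| ≤ 4.
  x = -2: f_y(-2, y) = 6*y**2 + 6*y + 4; no integer root y with |y| ≤ 4.
  x = -1: f_y(-1, y) = 6*y**2 + 2*y + 1; no integer root y with |y| ≤ 4.
  x = 0: f_y(0, y) = 6*y**2 - 2*y; vanishes at y ∈ {0}. (0, 0): f_x = -34 ≠ 0.
  x = 1: f_y(1, y) = 6*y**2 - 6*y + 1; no integer root y with |y| ≤ 4.
  x = 2: f_y(2, y) = 6*y**2 - 10*y + 4; vanishes at y ∈ {1}. (2, 1): f_x = 0, f = 0 — SINGULAR.
  x = 3: f_y(3, y) = 6*y**2 - 14*y + 9; no integer root y with |y| ≤ 4.
  x = 4: f_y(4, y) = 6*y**2 - 18*y + 16; no integer root y with |y| ≤ 4.
Only singular point on the grid: (2, 1).
Classify: substitute x = 2 + u, y = 1 + v and expand: f = -3*u**3 + u**2*v - 2*u*v**2 + 2*v**3 + v**2.
No constant or linear terms (consistent with a singular point). Quadratic part: v**2. Cubic part: -3*u**3 + u**2*v - 2*u*v**2 + 2*v**3.
The quadratic part v**2 is a perfect square, so there is a single (double) tangent line v = 0, i.e. y = 1. Restricting the cubic part to that line (v = 0) leaves -3*u**3 ≠ 0, so f is not divisible by v and the branch is v² ≈ 3*u**3 to lowest order — this is a cusp.
Classification: cusp.


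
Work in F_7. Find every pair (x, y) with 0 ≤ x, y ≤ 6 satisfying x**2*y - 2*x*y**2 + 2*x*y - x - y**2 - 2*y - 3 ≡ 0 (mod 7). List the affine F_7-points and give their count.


Affine F_7-points: {(1, 2), (1, 3), (3, 1), (4, 0), (4, 4), (5, 1), (5, 2)}; count = 7.

For each of the 49 pairs (x, y) ∈ F_7², evaluate f(x, y) mod 7. Record the zeros.
  x = 0: [0↦4, 1↦1, 2↦3, 3↦3, 4↦1, 5↦4, 6↦5]  zeros at y ∈ ∅
  x = 1: [0↦3, 1↦1, 2↦0, 3↦0, 4↦1, 5↦3, 6↦6]  zeros at y ∈ {2, 3}
  x = 2: [0↦2, 1↦3, 2↦1, 3↦3, 4↦2, 5↦5, 6↦5]  zeros at y ∈ ∅
  x = 3: [0↦1, 1↦0, 2↦6, 3↦5, 4↦4, 5↦3, 6↦2]  zeros at y ∈ {1}
  x = 4: [0↦0, 1↦6, 2↦1, 3↦6, 4↦0, 5↦4, 6↦4]  zeros at y ∈ {0, 4}
  x = 5: [0↦6, 1↦0, 2↦0, 3↦6, 4↦4, 5↦1, 6↦4]  zeros at y ∈ {1, 2}
  x = 6: [0↦5, 1↦3, 2↦3, 3↦5, 4↦2, 5↦1, 6↦2]  zeros at y ∈ ∅
Collecting zeros: affine points = {(1, 2), (1, 3), (3, 1), (4, 0), (4, 4), (5, 1), (5, 2)}.
Total count |C(F_7)_aff| = 7.


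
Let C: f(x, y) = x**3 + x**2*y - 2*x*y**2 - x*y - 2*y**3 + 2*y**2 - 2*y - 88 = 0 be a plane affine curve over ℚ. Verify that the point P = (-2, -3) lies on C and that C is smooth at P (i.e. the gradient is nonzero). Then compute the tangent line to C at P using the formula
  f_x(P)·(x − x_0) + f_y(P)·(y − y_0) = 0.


Tangent line at P: 9*x - 86*y - 240 = 0.

Step 1: f(-2, -3) = 0, so P lies on C.
Step 2: partial derivatives
  f_x(x, y) = 3*x**2 + 2*x*y - 2*y**2 - y, f_y(x, y) = x**2 - 4*x*y - x - 6*y**2 + 4*y - 2.
  f_x(P) = 9, f_y(P) = -86 (gradient nonzero, so P is smooth).
Step 3: tangent line at P: 9·(x − -2) + -86·(y − -3) = 0.
Expanding: 9*x - 86*y - 240 = 0.


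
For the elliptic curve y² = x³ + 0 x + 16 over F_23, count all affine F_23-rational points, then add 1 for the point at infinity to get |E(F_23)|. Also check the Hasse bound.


Affine points = {(0, 4), (0, 19), (2, 1), (2, 22), (5, 7), (5, 16), (6, 5), (6, 18), (9, 3), (9, 20), (10, 2), (10, 21), (11, 6), (11, 17), (14, 0), (16, 8), (16, 15), (18, 11), (18, 12), (20, 9), (20, 14), (21, 10), (21, 13)}; affine count = 23; |E(F_23)| = 24.

Discriminant check: Δ ∝ 4a³ + 27b² = 4·0³ + 27·16² = 4·0 + 27·256 ≡ 12 (mod 23). Nonzero ⇒ E is nonsingular.
For each x ∈ F_23, compute rhs = x³ + 0·x + 16 mod 23, then count y ∈ F_23 with y² ≡ rhs.
  x = 0: rhs = 16, matching y values: 4, 19 (2 points).
  x = 1: rhs = 17, matching y values: none (0 points).
  x = 2: rhs = 1, matching y values: 1, 22 (2 points).
  x = 3: rhs = 20, matching y values: none (0 points).
  x = 4: rhs = 11, matching y values: none (0 points).
  x = 5: rhs = 3, matching y values: 7, 16 (2 points).
  x = 6: rhs = 2, matching y values: 5, 18 (2 points).
  x = 7: rhs = 14, matching y values: none (0 points).
  x = 8: rhs = 22, matching y values: none (0 points).
  x = 9: rhs = 9, matching y values: 3, 20 (2 points).
  x = 10: rhs = 4, matching y values: 2, 21 (2 points).
  x = 11: rhs = 13, matching y values: 6, 17 (2 points).
  x = 12: rhs = 19, matching y values: none (0 points).
  x = 13: rhs = 5, matching y values: none (0 points).
  x = 14: rhs = 0, matching y values: 0 (1 points).
  x = 15: rhs = 10, matching y values: none (0 points).
  x = 16: rhs = 18, matching y values: 8, 15 (2 points).
  x = 17: rhs = 7, matching y values: none (0 points).
  x = 18: rhs = 6, matching y values: 11, 12 (2 points).
  x = 19: rhs = 21, matching y values: none (0 points).
  x = 20: rhs = 12, matching y values: 9, 14 (2 points).
  x = 21: rhs = 8, matching y values: 10, 13 (2 points).
  x = 22: rhs = 15, matching y values: none (0 points).
Total affine count: 23.
Full point count |E(F_23)| = 23 + 1 = 24.
Hasse bound: |24 − (23+1)| = |0| = 0 ≤ 2√23 ≈ 9.5917 ✓.


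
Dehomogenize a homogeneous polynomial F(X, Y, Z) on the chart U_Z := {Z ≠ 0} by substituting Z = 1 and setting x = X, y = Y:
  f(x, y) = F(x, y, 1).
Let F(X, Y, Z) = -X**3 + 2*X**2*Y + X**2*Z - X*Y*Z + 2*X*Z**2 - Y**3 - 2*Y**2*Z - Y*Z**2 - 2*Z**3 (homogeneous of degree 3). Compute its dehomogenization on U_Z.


f(x, y) = -x**3 + 2*x**2*y + x**2 - x*y + 2*x - y**3 - 2*y**2 - y - 2

On U_Z we set Z = 1. Each monomial c·X^i·Y^j·Z^k in F becomes c·x^i·y^j·1^k = c·x^i·y^j.
Substituting Z = 1: F(X, Y, 1) = -x**3 + 2*x**2*y + x**2 - x*y + 2*x - y**3 - 2*y**2 - y - 2.
Note: deg(f) ≤ deg(F) = 3; strict inequality happens when F is divisible by Z (lost terms).


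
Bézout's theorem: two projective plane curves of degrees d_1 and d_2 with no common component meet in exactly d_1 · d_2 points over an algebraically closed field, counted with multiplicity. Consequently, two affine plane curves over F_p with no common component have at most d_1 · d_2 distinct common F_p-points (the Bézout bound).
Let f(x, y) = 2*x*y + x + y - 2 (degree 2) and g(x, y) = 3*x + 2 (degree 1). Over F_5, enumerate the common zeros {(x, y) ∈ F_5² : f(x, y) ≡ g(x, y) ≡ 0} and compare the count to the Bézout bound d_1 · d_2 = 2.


Common zeros: {(1, 2)}; count = 1; Bézout bound = 2.

deg(f) = 2, deg(g) = 1, so Bézout bound = 2.
Scan x ∈ F_5. For each x, list the y ∈ F_5 with f(x, y) ≡ 0 and those with g(x, y) ≡ 0 (mod 5); the common zeros in that column are the intersection.
  x = 0: f ≡ 0 at y ∈ {2}; g ≡ 0 at y ∈ ∅; common: ∅.
  x = 1: f ≡ 0 at y ∈ {2}; g ≡ 0 at y ∈ {0, 1, 2, 3, 4}; common: {2}.
  x = 2: f ≡ 0 at y ∈ {0, 1, 2, 3, 4}; g ≡ 0 at y ∈ ∅; common: ∅.
  x = 3: f ≡ 0 at y ∈ {2}; g ≡ 0 at y ∈ ∅; common: ∅.
  x = 4: f ≡ 0 at y ∈ {2}; g ≡ 0 at y ∈ ∅; common: ∅.
Collecting: common zeros = {(1, 2)}, so the count is 1.
Comparison with the Bézout bound: 1 ≤ 2 = deg(f)·deg(g), as expected for curves with no common component (the affine F_5-count falls short of the bound because intersections may lie at infinity, over extension fields, or carry multiplicity).


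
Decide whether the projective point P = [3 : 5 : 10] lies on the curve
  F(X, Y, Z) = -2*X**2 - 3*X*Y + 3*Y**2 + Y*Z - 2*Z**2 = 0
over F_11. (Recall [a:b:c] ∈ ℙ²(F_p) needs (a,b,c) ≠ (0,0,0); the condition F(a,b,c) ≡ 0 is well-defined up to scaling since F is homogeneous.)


F(3,5,10) ≡ 5 (mod 11); P is NOT on the curve.

Evaluate F(3, 5, 10) term-by-term (mod 11).
  -2*X**2 ↦ -2·9·1·1 = -18
  -3*X*Y ↦ -3·3·5·1 = -45
  3*Y**2 ↦ 3·1·25·1 = 75
  Y*Z ↦ 1·1·5·10 = 50
  -2*Z**2 ↦ -2·1·1·100 = -200
Sum: F(3, 5, 10) = (-18) + (-45) + (75) + (50) + (-200) = -138.
Reducing mod 11: -138 ≡ 5 (mod 11).
Since F(a, b, c) ≡ 5 ≠ 0 (mod 11), P does NOT lie on the curve.


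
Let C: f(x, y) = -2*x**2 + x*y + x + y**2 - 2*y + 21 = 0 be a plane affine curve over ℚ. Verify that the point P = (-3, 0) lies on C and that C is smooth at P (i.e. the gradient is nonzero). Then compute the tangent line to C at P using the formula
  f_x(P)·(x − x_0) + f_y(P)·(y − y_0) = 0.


Tangent line at P: 13*x - 5*y + 39 = 0.

Step 1: f(-3, 0) = 0, so P lies on C.
Step 2: partial derivatives
  f_x(x, y) = -4*x + y + 1, f_y(x, y) = x + 2*y - 2.
  f_x(P) = 13, f_y(P) = -5 (gradient nonzero, so P is smooth).
Step 3: tangent line at P: 13·(x − -3) + -5·(y − 0) = 0.
Expanding: 13*x - 5*y + 39 = 0.


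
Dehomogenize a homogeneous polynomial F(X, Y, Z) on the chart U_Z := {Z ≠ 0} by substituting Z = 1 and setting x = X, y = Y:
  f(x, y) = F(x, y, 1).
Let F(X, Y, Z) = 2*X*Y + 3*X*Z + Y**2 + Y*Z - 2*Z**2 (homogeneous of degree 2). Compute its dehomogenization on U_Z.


f(x, y) = 2*x*y + 3*x + y**2 + y - 2

On U_Z we set Z = 1. Each monomial c·X^i·Y^j·Z^k in F becomes c·x^i·y^j·1^k = c·x^i·y^j.
Substituting Z = 1: F(X, Y, 1) = 2*x*y + 3*x + y**2 + y - 2.
Note: deg(f) ≤ deg(F) = 2; strict inequality happens when F is divisible by Z (lost terms).


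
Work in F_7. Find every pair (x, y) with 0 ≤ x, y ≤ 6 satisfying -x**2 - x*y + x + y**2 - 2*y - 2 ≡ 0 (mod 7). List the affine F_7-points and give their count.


Affine F_7-points: {(2, 1), (2, 3), (3, 2), (3, 3), (4, 0), (4, 6), (5, 1), (5, 6)}; count = 8.

For each of the 49 pairs (x, y) ∈ F_7², evaluate f(x, y) mod 7. Record the zeros.
  x = 0: [0↦5, 1↦4, 2↦5, 3↦1, 4↦6, 5↦6, 6↦1]  zeros at y ∈ ∅
  x = 1: [0↦5, 1↦3, 2↦3, 3↦5, 4↦2, 5↦1, 6↦2]  zeros at y ∈ ∅
  x = 2: [0↦3, 1↦0, 2↦6, 3↦0, 4↦3, 5↦1, 6↦1]  zeros at y ∈ {1, 3}
  x = 3: [0↦6, 1↦2, 2↦0, 3↦0, 4↦2, 5↦6, 6↦5]  zeros at y ∈ {2, 3}
  x = 4: [0↦0, 1↦2, 2↦6, 3↦5, 4↦6, 5↦2, 6↦0]  zeros at y ∈ {0, 6}
  x = 5: [0↦6, 1↦0, 2↦3, 3↦1, 4↦1, 5↦3, 6↦0]  zeros at y ∈ {1, 6}
  x = 6: [0↦3, 1↦3, 2↦5, 3↦2, 4↦1, 5↦2, 6↦5]  zeros at y ∈ ∅
Collecting zeros: affine points = {(2, 1), (2, 3), (3, 2), (3, 3), (4, 0), (4, 6), (5, 1), (5, 6)}.
Total count |C(F_7)_aff| = 8.


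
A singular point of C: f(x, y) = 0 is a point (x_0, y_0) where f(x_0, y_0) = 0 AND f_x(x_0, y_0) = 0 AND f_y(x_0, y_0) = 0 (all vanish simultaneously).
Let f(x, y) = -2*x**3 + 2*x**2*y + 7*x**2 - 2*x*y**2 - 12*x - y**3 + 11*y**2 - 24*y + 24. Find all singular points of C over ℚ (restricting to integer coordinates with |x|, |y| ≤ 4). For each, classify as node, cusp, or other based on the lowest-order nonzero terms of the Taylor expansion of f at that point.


Singular points: {(2, 2)}; classification: node.

Compute partial derivatives:
  f_x = -6*x**2 + 4*x*y + 14*x - 2*y**2 - 12.
  f_y = 2*x**2 - 4*x*y - 3*y**2 + 22*y - 24.
Scan x_0 ∈ {−4, ..., 4}. For each x_0, f_y(x_0, y) is a polynomial in y; find its integer roots y ∈ {−4, ..., 4}, then test f_x and f at those candidates.
  x = -4: f_y(-4, y) = -3*y**2 + 38*y + 8; no integer root y with |y| ≤ 4.
  x = -3: f_y(-3, y) = -3*y**2 + 34*y - 6; no integer root y with |y| ≤ 4.
  x = -2: f_y(-2, y) = -3*y**2 + 30*y - 16; no integer root y with |y| ≤ 4.
  x = -1: f_y(-1, y) = -3*y**2 + 26*y - 22; no integer root y with |y| ≤ 4.
  x = 0: f_y(0, y) = -3*y**2 + 22*y - 24; no integer root y with |y| ≤ 4.
  x = 1: f_y(1, y) = -3*y**2 + 18*y - 22; no integer root y with |y| ≤ 4.
  x = 2: f_y(2, y) = -3*y**2 + 14*y - 16; vanishes at y ∈ {2}. (2, 2): f_x = 0, f = 0 — SINGULAR.
  x = 3: f_y(3, y) = -3*y**2 + 10*y - 6; no integer root y with |y| ≤ 4.
  x = 4: f_y(4, y) = -3*y**2 + 6*y + 8; no integer root y with |y| ≤ 4.
Only singular point on the grid: (2, 2).
Classify: substitute x = 2 + u, y = 2 + v and expand: f = -2*u**3 + 2*u**2*v - u**2 - 2*u*v**2 - v**3 + v**2.
No constant or linear terms (consistent with a singular point). Quadratic part: -u**2 + v**2. Cubic part: -2*u**3 + 2*u**2*v - 2*u*v**2 - v**3.
The quadratic part v**2 - u**2 = (v − u)(v + u) splits into two distinct linear factors, so there are two distinct tangent lines y − 2 = ±(x − 2) — this is a node (ordinary double point).
Classification: node.


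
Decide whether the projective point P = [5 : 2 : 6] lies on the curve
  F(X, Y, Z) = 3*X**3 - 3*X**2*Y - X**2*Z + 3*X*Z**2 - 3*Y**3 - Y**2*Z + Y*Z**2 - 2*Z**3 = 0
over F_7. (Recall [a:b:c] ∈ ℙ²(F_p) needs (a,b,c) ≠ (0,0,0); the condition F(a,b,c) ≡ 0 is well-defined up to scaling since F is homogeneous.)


F(5,2,6) ≡ 4 (mod 7); P is NOT on the curve.

Evaluate F(5, 2, 6) term-by-term (mod 7).
  3*X**3 ↦ 3·125·1·1 = 375
  -3*X**2*Y ↦ -3·25·2·1 = -150
  -X**2*Z ↦ -1·25·1·6 = -150
  3*X*Z**2 ↦ 3·5·1·36 = 540
  -3*Y**3 ↦ -3·1·8·1 = -24
  -Y**2*Z ↦ -1·1·4·6 = -24
  Y*Z**2 ↦ 1·1·2·36 = 72
  -2*Z**3 ↦ -2·1·1·216 = -432
Sum: F(5, 2, 6) = (375) + (-150) + (-150) + (540) + (-24) + (-24) + (72) + (-432) = 207.
Reducing mod 7: 207 ≡ 4 (mod 7).
Since F(a, b, c) ≡ 4 ≠ 0 (mod 7), P does NOT lie on the curve.


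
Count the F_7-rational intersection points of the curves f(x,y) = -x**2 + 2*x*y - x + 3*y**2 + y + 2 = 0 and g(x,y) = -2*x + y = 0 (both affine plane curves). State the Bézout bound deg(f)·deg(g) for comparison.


Common zeros: {(3, 6)}; count = 1; Bézout bound = 2.

deg(f) = 2, deg(g) = 1, so Bézout bound = 2.
Scan x ∈ F_7. For each x, list the y ∈ F_7 with f(x, y) ≡ 0 and those with g(x, y) ≡ 0 (mod 7); the common zeros in that column are the intersection.
  x = 0: f ≡ 0 at y ∈ ∅; g ≡ 0 at y ∈ {0}; common: ∅.
  x = 1: f ≡ 0 at y ∈ {0, 6}; g ≡ 0 at y ∈ {2}; common: ∅.
  x = 2: f ≡ 0 at y ∈ ∅; g ≡ 0 at y ∈ {4}; common: ∅.
  x = 3: f ≡ 0 at y ∈ {1, 6}; g ≡ 0 at y ∈ {6}; common: {6}.
  x = 4: f ≡ 0 at y ∈ ∅; g ≡ 0 at y ∈ {1}; common: ∅.
  x = 5: f ≡ 0 at y ∈ {0, 1}; g ≡ 0 at y ∈ {3}; common: ∅.
  x = 6: f ≡ 0 at y ∈ ∅; g ≡ 0 at y ∈ {5}; common: ∅.
Collecting: common zeros = {(3, 6)}, so the count is 1.
Comparison with the Bézout bound: 1 ≤ 2 = deg(f)·deg(g), as expected for curves with no common component (the affine F_7-count falls short of the bound because intersections may lie at infinity, over extension fields, or carry multiplicity).


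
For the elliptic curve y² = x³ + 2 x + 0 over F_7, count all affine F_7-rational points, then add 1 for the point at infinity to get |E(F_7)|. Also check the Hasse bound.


Affine points = {(0, 0), (4, 3), (4, 4), (5, 3), (5, 4), (6, 2), (6, 5)}; affine count = 7; |E(F_7)| = 8.

Discriminant check: Δ ∝ 4a³ + 27b² = 4·2³ + 27·0² = 4·8 + 27·0 ≡ 4 (mod 7). Nonzero ⇒ E is nonsingular.
For each x ∈ F_7, compute rhs = x³ + 2·x + 0 mod 7, then count y ∈ F_7 with y² ≡ rhs.
  x = 0: rhs = 0, matching y values: 0 (1 points).
  x = 1: rhs = 3, matching y values: none (0 points).
  x = 2: rhs = 5, matching y values: none (0 points).
  x = 3: rhs = 5, matching y values: none (0 points).
  x = 4: rhs = 2, matching y values: 3, 4 (2 points).
  x = 5: rhs = 2, matching y values: 3, 4 (2 points).
  x = 6: rhs = 4, matching y values: 2, 5 (2 points).
Total affine count: 7.
Full point count |E(F_7)| = 7 + 1 = 8.
Hasse bound: |8 − (7+1)| = |0| = 0 ≤ 2√7 ≈ 5.2915 ✓.


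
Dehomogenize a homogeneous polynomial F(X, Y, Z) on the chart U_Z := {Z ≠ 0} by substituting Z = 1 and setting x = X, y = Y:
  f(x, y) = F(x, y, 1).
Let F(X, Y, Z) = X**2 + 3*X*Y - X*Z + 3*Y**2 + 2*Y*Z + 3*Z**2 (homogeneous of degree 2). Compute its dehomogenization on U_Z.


f(x, y) = x**2 + 3*x*y - x + 3*y**2 + 2*y + 3

On U_Z we set Z = 1. Each monomial c·X^i·Y^j·Z^k in F becomes c·x^i·y^j·1^k = c·x^i·y^j.
Substituting Z = 1: F(X, Y, 1) = x**2 + 3*x*y - x + 3*y**2 + 2*y + 3.
Note: deg(f) ≤ deg(F) = 2; strict inequality happens when F is divisible by Z (lost terms).


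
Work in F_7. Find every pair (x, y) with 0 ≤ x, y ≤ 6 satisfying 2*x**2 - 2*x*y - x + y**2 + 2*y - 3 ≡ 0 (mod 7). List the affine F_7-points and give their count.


Affine F_7-points: {(0, 1), (0, 4), (1, 3), (1, 4), (5, 0), (5, 1), (6, 0), (6, 3)}; count = 8.

For each of the 49 pairs (x, y) ∈ F_7², evaluate f(x, y) mod 7. Record the zeros.
  x = 0: [0↦4, 1↦0, 2↦5, 3↦5, 4↦0, 5↦4, 6↦3]  zeros at y ∈ {1, 4}
  x = 1: [0↦5, 1↦6, 2↦2, 3↦0, 4↦0, 5↦2, 6↦6]  zeros at y ∈ {3, 4}
  x = 2: [0↦3, 1↦2, 2↦3, 3↦6, 4↦4, 5↦4, 6↦6]  zeros at y ∈ ∅
  x = 3: [0↦5, 1↦2, 2↦1, 3↦2, 4↦5, 5↦3, 6↦3]  zeros at y ∈ ∅
  x = 4: [0↦4, 1↦6, 2↦3, 3↦2, 4↦3, 5↦6, 6↦4]  zeros at y ∈ ∅
  x = 5: [0↦0, 1↦0, 2↦2, 3↦6, 4↦5, 5↦6, 6↦2]  zeros at y ∈ {0, 1}
  x = 6: [0↦0, 1↦5, 2↦5, 3↦0, 4↦4, 5↦3, 6↦4]  zeros at y ∈ {0, 3}
Collecting zeros: affine points = {(0, 1), (0, 4), (1, 3), (1, 4), (5, 0), (5, 1), (6, 0), (6, 3)}.
Total count |C(F_7)_aff| = 8.
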